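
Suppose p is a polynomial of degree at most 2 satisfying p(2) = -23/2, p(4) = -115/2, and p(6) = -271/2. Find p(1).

Using the Lagrange interpolation formula with nodes 2, 4, 6:
  L_0(n) = (n - 4)(n - 6) / 8
  L_1(n) = (n - 2)(n - 6) / -4
  L_2(n) = (n - 2)(n - 4) / 8
Then p(n) = -23/2·L_0(n) - 115/2·L_1(n) - 271/2·L_2(n).
Expanding and collecting terms gives p(n) = -4n^2 + n + 5/2.
Evaluating at n = 1: p(1) = -1/2.

-1/2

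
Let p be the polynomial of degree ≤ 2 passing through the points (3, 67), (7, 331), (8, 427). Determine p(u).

Write p(u) = au^2 + bu + c. Substituting each data point gives a linear system:
  9a + 3b + c = 67
  49a + 7b + c = 331
  64a + 8b + c = 427
Solving the system yields a = 6, b = 6, c = -5.
So p(u) = 6u^2 + 6u - 5.
Check: p(3) = 67. ✓

p(u) = 6u^2 + 6u - 5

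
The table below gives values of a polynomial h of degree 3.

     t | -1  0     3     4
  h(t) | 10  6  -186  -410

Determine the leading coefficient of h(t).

-5

Write h(t) = at^3 + bt^2 + ct + d. Substituting each data point gives a linear system:
  -a + b - c + d = 10
  d = 6
  27a + 9b + 3c + d = -186
  64a + 16b + 4c + d = -410
Solving the system yields a = -5, b = -5, c = -4, d = 6.
So h(t) = -5t^3 - 5t^2 - 4t + 6.
The leading coefficient is -5.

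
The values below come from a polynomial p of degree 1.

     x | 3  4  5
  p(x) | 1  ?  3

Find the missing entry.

On equispaced nodes a degree-1 polynomial has vanishing second forward difference, so
  p(3) - 2·p(4) + p(5) = 0.
Substituting the known values and solving for p(4):
  -2·p(4) = -4
  p(4) = 2.

2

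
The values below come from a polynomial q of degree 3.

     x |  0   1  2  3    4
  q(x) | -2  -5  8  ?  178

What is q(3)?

The 4 known points determine the degree-3 polynomial uniquely.
Write q(x) = ax^3 + bx^2 + cx + d. Substituting each data point gives a linear system:
  d = -2
  a + b + c + d = -5
  8a + 4b + 2c + d = 8
  64a + 16b + 4c + d = 178
Solving the system yields a = 4, b = -4, c = -3, d = -2.
So q(x) = 4x^3 - 4x^2 - 3x - 2.
Then q(3) = 61.

61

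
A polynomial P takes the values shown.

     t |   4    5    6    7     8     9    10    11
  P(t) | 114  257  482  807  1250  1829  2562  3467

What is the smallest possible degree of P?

Forward differences of the values at t = 4, 5, 6, 7, 8, 9, 10, 11:
  P  : 114  257  482  807  1250  1829  2562  3467
  Δ  : 143  225  325  443  579  733  905
  Δ^2: 82  100  118  136  154  172
  Δ^3: 18  18  18  18  18
  Δ^4: 0  0  0  0
  Δ^5: 0  0  0
  Δ^6: 0  0
  Δ^7: 0
The third differences are constant (18) and nonzero, while all higher differences vanish, so the minimal degree is 3.

3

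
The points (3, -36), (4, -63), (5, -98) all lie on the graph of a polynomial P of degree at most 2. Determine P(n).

P(n) = -4n^2 + n - 3

Write P(n) = an^2 + bn + c. Substituting each data point gives a linear system:
  9a + 3b + c = -36
  16a + 4b + c = -63
  25a + 5b + c = -98
Solving the system yields a = -4, b = 1, c = -3.
So P(n) = -4n² + n - 3.
Check: P(4) = -63. ✓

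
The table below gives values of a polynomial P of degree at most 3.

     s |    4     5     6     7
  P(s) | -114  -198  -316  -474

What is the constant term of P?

2

Write P(s) = as^3 + bs^2 + cs + d. Substituting each data point gives a linear system:
  64a + 16b + 4c + d = -114
  125a + 25b + 5c + d = -198
  216a + 36b + 6c + d = -316
  343a + 49b + 7c + d = -474
Solving the system yields a = -1, b = -2, c = -5, d = 2.
So P(s) = -s^3 - 2s^2 - 5s + 2.
The constant term is 2.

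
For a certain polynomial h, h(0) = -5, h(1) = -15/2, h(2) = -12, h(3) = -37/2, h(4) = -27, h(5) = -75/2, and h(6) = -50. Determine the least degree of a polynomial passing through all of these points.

2

Forward differences of the values at x = 0, 1, 2, 3, 4, 5, 6:
  h  : -5  -15/2  -12  -37/2  -27  -75/2  -50
  Δ  : -5/2  -9/2  -13/2  -17/2  -21/2  -25/2
  Δ^2: -2  -2  -2  -2  -2
  Δ^3: 0  0  0  0
  Δ^4: 0  0  0
  Δ^5: 0  0
  Δ^6: 0
The second differences are constant (-2) and nonzero, while all higher differences vanish, so the minimal degree is 2.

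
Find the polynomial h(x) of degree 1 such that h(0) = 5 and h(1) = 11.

h(x) = 6x + 5

Using the Lagrange interpolation formula with nodes 0, 1:
  L_0(x) = (x - 1) / -1
  L_1(x) = x / 1
Then h(x) = 5·L_0(x) + 11·L_1(x).
Expanding and collecting terms gives h(x) = 6x + 5.
Check: h(1) = 11. ✓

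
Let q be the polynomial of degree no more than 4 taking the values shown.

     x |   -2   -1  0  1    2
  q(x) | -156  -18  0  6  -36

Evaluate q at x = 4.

Using the Lagrange interpolation formula with nodes -2, -1, 0, 1, 2:
  L_0(x) = (x + 1)x(x - 1)(x - 2) / 24
  L_1(x) = (x + 2)x(x - 1)(x - 2) / -6
  L_2(x) = (x + 2)(x + 1)(x - 1)(x - 2) / 4
  L_3(x) = (x + 2)(x + 1)x(x - 2) / -6
  L_4(x) = (x + 2)(x + 1)x(x - 1) / 24
Then q(x) = -156·L_0(x) - 18·L_1(x) + 0·L_2(x) + 6·L_3(x) - 36·L_4(x).
Expanding and collecting terms gives q(x) = -6x⁴ + 6x³ + 6x.
Evaluating at x = 4: q(4) = -1128.

-1128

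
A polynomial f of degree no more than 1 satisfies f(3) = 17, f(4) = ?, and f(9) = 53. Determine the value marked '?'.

23

The 2 known points determine the degree-1 polynomial uniquely.
Write f(x) = ax + b. Substituting each data point gives a linear system:
  3a + b = 17
  9a + b = 53
Solving the system yields a = 6, b = -1.
So f(x) = 6x - 1.
Then f(4) = 23.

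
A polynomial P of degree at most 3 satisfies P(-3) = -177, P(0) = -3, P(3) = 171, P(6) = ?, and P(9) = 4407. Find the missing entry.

The 4 known points determine the degree-3 polynomial uniquely.
Write P(x) = ax^3 + bx^2 + cx + d. Substituting each data point gives a linear system:
  -27a + 9b - 3c + d = -177
  d = -3
  27a + 9b + 3c + d = 171
  729a + 81b + 9c + d = 4407
Solving the system yields a = 6, b = 0, c = 4, d = -3.
So P(x) = 6x^3 + 4x - 3.
Then P(6) = 1317.

1317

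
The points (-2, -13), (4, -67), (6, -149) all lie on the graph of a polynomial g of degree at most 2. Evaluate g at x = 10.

-409

Using the Lagrange interpolation formula with nodes -2, 4, 6:
  L_0(x) = (x - 4)(x - 6) / 48
  L_1(x) = (x + 2)(x - 6) / -12
  L_2(x) = (x + 2)(x - 4) / 16
Then g(x) = -13·L_0(x) - 67·L_1(x) - 149·L_2(x).
Expanding and collecting terms gives g(x) = -4x^2 - x + 1.
Evaluating at x = 10: g(10) = -409.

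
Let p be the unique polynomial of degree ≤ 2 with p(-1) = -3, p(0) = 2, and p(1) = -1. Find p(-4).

-66

Forward differences of the values at t = -1, 0, 1:
  p  : -3  2  -1
  Δ  : 5  -3
  Δ^2: -8
The second differences are constant, confirming degree 2.
Interpolating (Newton forward form) and evaluating at t = -4 gives p(-4) = -66.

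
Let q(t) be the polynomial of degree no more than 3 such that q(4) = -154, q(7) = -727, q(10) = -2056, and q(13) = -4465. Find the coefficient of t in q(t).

-5

Write q(t) = at^3 + bt^2 + ct + d. Substituting each data point gives a linear system:
  64a + 16b + 4c + d = -154
  343a + 49b + 7c + d = -727
  1000a + 100b + 10c + d = -2056
  2197a + 169b + 13c + d = -4465
Solving the system yields a = -2, b = 0, c = -5, d = -6.
So q(t) = -2t^3 - 5t - 6.
The coefficient of t is -5.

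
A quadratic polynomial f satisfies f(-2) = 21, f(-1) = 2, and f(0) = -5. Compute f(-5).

150

Forward differences of the values at t = -2, -1, 0:
  f  : 21  2  -5
  Δ  : -19  -7
  Δ^2: 12
The second differences are constant, confirming degree 2.
Interpolating (Newton forward form) and evaluating at t = -5 gives f(-5) = 150.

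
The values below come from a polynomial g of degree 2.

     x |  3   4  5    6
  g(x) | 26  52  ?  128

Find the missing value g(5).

86

The 3 known points determine the degree-2 polynomial uniquely.
Write g(x) = ax^2 + bx + c. Substituting each data point gives a linear system:
  9a + 3b + c = 26
  16a + 4b + c = 52
  36a + 6b + c = 128
Solving the system yields a = 4, b = -2, c = -4.
So g(x) = 4x^2 - 2x - 4.
Then g(5) = 86.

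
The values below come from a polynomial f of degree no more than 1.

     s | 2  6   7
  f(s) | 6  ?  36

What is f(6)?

30

The 2 known points determine the degree-1 polynomial uniquely.
Write f(s) = as + b. Substituting each data point gives a linear system:
  2a + b = 6
  7a + b = 36
Solving the system yields a = 6, b = -6.
So f(s) = 6s - 6.
Then f(6) = 30.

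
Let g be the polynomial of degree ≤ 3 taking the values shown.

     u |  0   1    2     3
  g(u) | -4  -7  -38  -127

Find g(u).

g(u) = -5u^3 + u^2 + u - 4

Write g(u) = au^3 + bu^2 + cu + d. Substituting each data point gives a linear system:
  d = -4
  a + b + c + d = -7
  8a + 4b + 2c + d = -38
  27a + 9b + 3c + d = -127
Solving the system yields a = -5, b = 1, c = 1, d = -4.
So g(u) = -5u^3 + u^2 + u - 4.
Check: g(1) = -7. ✓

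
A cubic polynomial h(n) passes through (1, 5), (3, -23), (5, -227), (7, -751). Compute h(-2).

Forward differences of the values at n = 1, 3, 5, 7:
  h  : 5  -23  -227  -751
  Δ  : -28  -204  -524
  Δ^2: -176  -320
  Δ^3: -144
The third differences are constant, confirming degree 3.
Interpolating (Newton forward form) and evaluating at n = -2 gives h(-2) = 32.

32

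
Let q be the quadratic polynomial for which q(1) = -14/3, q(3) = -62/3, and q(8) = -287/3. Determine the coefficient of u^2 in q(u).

Write q(u) = au^2 + bu + c. Substituting each data point gives a linear system:
  a + b + c = -14/3
  9a + 3b + c = -62/3
  64a + 8b + c = -287/3
Solving the system yields a = -1, b = -4, c = 1/3.
So q(u) = -u^2 - 4u + 1/3.
The leading coefficient is -1.

-1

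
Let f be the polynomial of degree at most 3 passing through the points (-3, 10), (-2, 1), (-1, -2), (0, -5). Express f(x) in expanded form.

f(x) = -x^3 - 3x^2 - 5x - 5

Write f(x) = ax^3 + bx^2 + cx + d. Substituting each data point gives a linear system:
  -27a + 9b - 3c + d = 10
  -8a + 4b - 2c + d = 1
  -a + b - c + d = -2
  d = -5
Solving the system yields a = -1, b = -3, c = -5, d = -5.
So f(x) = -x³ - 3x² - 5x - 5.
Check: f(0) = -5. ✓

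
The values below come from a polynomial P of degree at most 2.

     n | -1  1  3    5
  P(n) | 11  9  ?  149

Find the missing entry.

55

On equispaced nodes a degree-2 polynomial has vanishing third forward difference, so
  - P(-1) + 3·P(1) - 3·P(3) + P(5) = 0.
Substituting the known values and solving for P(3):
  -3·P(3) = -165
  P(3) = 55.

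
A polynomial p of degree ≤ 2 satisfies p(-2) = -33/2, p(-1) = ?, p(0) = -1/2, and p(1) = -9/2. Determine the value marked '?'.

On equispaced nodes a degree-2 polynomial has vanishing third forward difference, so
  - p(-2) + 3·p(-1) - 3·p(0) + p(1) = 0.
Substituting the known values and solving for p(-1):
  3·p(-1) = -27/2
  p(-1) = -9/2.

-9/2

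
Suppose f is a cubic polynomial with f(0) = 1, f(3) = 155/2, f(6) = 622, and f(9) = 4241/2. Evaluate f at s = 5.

Using the Lagrange interpolation formula with nodes 0, 3, 6, 9:
  L_0(s) = (s - 3)(s - 6)(s - 9) / -162
  L_1(s) = s(s - 6)(s - 9) / 54
  L_2(s) = s(s - 3)(s - 9) / -54
  L_3(s) = s(s - 3)(s - 6) / 162
Then f(s) = 1·L_0(s) + 155/2·L_1(s) + 622·L_2(s) + 4241/2·L_3(s).
Expanding and collecting terms gives f(s) = 3s³ - s² + (3/2)s + 1.
Evaluating at s = 5: f(5) = 717/2.

717/2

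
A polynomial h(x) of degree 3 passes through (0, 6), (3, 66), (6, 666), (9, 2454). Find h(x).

h(x) = 4x^3 - 6x^2 + 2x + 6

Using the Lagrange interpolation formula with nodes 0, 3, 6, 9:
  L_0(x) = (x - 3)(x - 6)(x - 9) / -162
  L_1(x) = x(x - 6)(x - 9) / 54
  L_2(x) = x(x - 3)(x - 9) / -54
  L_3(x) = x(x - 3)(x - 6) / 162
Then h(x) = 6·L_0(x) + 66·L_1(x) + 666·L_2(x) + 2454·L_3(x).
Expanding and collecting terms gives h(x) = 4x³ - 6x² + 2x + 6.
Check: h(6) = 666. ✓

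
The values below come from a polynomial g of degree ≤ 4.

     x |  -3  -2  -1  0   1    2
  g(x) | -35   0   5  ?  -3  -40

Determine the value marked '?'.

On equispaced nodes a degree-4 polynomial has vanishing fifth forward difference, so
  - g(-3) + 5·g(-2) - 10·g(-1) + 10·g(0) - 5·g(1) + g(2) = 0.
Substituting the known values and solving for g(0):
  10·g(0) = 40
  g(0) = 4.

4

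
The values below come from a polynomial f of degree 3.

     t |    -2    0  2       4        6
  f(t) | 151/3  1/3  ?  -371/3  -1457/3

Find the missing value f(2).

-29/3

The 4 known points determine the degree-3 polynomial uniquely.
Write f(t) = at^3 + bt^2 + ct + d. Substituting each data point gives a linear system:
  -8a + 4b - 2c + d = 151/3
  d = 1/3
  64a + 16b + 4c + d = -371/3
  216a + 36b + 6c + d = -1457/3
Solving the system yields a = -3, b = 5, c = -3, d = 1/3.
So f(t) = -3t^3 + 5t^2 - 3t + 1/3.
Then f(2) = -29/3.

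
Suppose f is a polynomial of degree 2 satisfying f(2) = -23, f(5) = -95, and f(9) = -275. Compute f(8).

Using the Lagrange interpolation formula with nodes 2, 5, 9:
  L_0(t) = (t - 5)(t - 9) / 21
  L_1(t) = (t - 2)(t - 9) / -12
  L_2(t) = (t - 2)(t - 5) / 28
Then f(t) = -23·L_0(t) - 95·L_1(t) - 275·L_2(t).
Expanding and collecting terms gives f(t) = -3t^2 - 3t - 5.
Evaluating at t = 8: f(8) = -221.

-221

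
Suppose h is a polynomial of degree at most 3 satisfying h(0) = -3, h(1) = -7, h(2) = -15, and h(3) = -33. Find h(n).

Write h(n) = an^3 + bn^2 + cn + d. Substituting each data point gives a linear system:
  d = -3
  a + b + c + d = -7
  8a + 4b + 2c + d = -15
  27a + 9b + 3c + d = -33
Solving the system yields a = -1, b = 1, c = -4, d = -3.
So h(n) = -n^3 + n^2 - 4n - 3.
Check: h(3) = -33. ✓

h(n) = -n^3 + n^2 - 4n - 3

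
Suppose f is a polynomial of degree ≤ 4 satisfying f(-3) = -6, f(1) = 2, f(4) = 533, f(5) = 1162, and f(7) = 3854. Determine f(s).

Write f(s) = as^4 + bs^3 + cs^2 + ds + e. Substituting each data point gives a linear system:
  81a - 27b + 9c - 3d + e = -6
  a + b + c + d + e = 2
  256a + 64b + 16c + 4d + e = 533
  625a + 125b + 25c + 5d + e = 1162
  2401a + 343b + 49c + 7d + e = 3854
Solving the system yields a = 1, b = 4, c = 2, d = -2, e = -3.
So f(s) = s^4 + 4s^3 + 2s^2 - 2s - 3.
Check: f(-3) = -6. ✓

f(s) = s^4 + 4s^3 + 2s^2 - 2s - 3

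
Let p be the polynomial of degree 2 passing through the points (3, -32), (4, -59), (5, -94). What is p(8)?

-247

Write p(n) = an^2 + bn + c. Substituting each data point gives a linear system:
  9a + 3b + c = -32
  16a + 4b + c = -59
  25a + 5b + c = -94
Solving the system yields a = -4, b = 1, c = 1.
So p(n) = -4n^2 + n + 1.
Then p(8) = -247.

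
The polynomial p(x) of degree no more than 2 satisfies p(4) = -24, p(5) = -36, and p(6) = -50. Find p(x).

Using the Lagrange interpolation formula with nodes 4, 5, 6:
  L_0(x) = (x - 5)(x - 6) / 2
  L_1(x) = (x - 4)(x - 6) / -1
  L_2(x) = (x - 4)(x - 5) / 2
Then p(x) = -24·L_0(x) - 36·L_1(x) - 50·L_2(x).
Expanding and collecting terms gives p(x) = -x^2 - 3x + 4.
Check: p(4) = -24. ✓

p(x) = -x^2 - 3x + 4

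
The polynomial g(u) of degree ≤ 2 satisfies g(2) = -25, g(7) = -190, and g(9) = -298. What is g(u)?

g(u) = -3u^2 - 6u - 1

Using the Lagrange interpolation formula with nodes 2, 7, 9:
  L_0(u) = (u - 7)(u - 9) / 35
  L_1(u) = (u - 2)(u - 9) / -10
  L_2(u) = (u - 2)(u - 7) / 14
Then g(u) = -25·L_0(u) - 190·L_1(u) - 298·L_2(u).
Expanding and collecting terms gives g(u) = -3u^2 - 6u - 1.
Check: g(2) = -25. ✓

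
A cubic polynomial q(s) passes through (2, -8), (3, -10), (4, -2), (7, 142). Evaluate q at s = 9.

398

Write q(s) = as^3 + bs^2 + cs + d. Substituting each data point gives a linear system:
  8a + 4b + 2c + d = -8
  27a + 9b + 3c + d = -10
  64a + 16b + 4c + d = -2
  343a + 49b + 7c + d = 142
Solving the system yields a = 1, b = -4, c = -1, d = 2.
So q(s) = s³ - 4s² - s + 2.
Then q(9) = 398.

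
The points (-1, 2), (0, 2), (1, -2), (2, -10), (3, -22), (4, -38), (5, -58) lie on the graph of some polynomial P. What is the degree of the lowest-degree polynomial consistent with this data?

2

Forward differences of the values at t = -1, 0, 1, 2, 3, 4, 5:
  P  : 2  2  -2  -10  -22  -38  -58
  Δ  : 0  -4  -8  -12  -16  -20
  Δ^2: -4  -4  -4  -4  -4
  Δ^3: 0  0  0  0
  Δ^4: 0  0  0
  Δ^5: 0  0
  Δ^6: 0
The second differences are constant (-4) and nonzero, while all higher differences vanish, so the minimal degree is 2.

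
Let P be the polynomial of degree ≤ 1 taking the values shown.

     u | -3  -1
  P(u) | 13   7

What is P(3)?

Write P(u) = au + b. Substituting each data point gives a linear system:
  -3a + b = 13
  -a + b = 7
Solving the system yields a = -3, b = 4.
So P(u) = -3u + 4.
Then P(3) = -5.

-5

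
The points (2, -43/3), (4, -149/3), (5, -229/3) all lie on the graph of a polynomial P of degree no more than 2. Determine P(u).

Write P(u) = au^2 + bu + c. Substituting each data point gives a linear system:
  4a + 2b + c = -43/3
  16a + 4b + c = -149/3
  25a + 5b + c = -229/3
Solving the system yields a = -3, b = 1/3, c = -3.
So P(u) = -3u² + (1/3)u - 3.
Check: P(5) = -229/3. ✓

P(u) = -3u^2 + (1/3)u - 3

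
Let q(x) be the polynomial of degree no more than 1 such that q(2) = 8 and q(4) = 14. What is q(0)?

Using the Lagrange interpolation formula with nodes 2, 4:
  L_0(x) = (x - 4) / -2
  L_1(x) = (x - 2) / 2
Then q(x) = 8·L_0(x) + 14·L_1(x).
Expanding and collecting terms gives q(x) = 3x + 2.
Evaluating at x = 0: q(0) = 2.

2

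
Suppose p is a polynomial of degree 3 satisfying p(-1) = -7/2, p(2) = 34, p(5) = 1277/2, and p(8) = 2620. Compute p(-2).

-30

Forward differences of the values at s = -1, 2, 5, 8:
  p  : -7/2  34  1277/2  2620
  Δ  : 75/2  1209/2  3963/2
  Δ^2: 567  1377
  Δ^3: 810
The third differences are constant, confirming degree 3.
Interpolating (Newton forward form) and evaluating at s = -2 gives p(-2) = -30.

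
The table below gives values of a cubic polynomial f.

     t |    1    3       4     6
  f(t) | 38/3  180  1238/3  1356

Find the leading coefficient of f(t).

6

Write f(t) = at^3 + bt^2 + ct + d. Substituting each data point gives a linear system:
  a + b + c + d = 38/3
  27a + 9b + 3c + d = 180
  64a + 16b + 4c + d = 1238/3
  216a + 36b + 6c + d = 1356
Solving the system yields a = 6, b = 5/3, c = -1, d = 6.
So f(t) = 6t^3 + (5/3)t^2 - t + 6.
The leading coefficient is 6.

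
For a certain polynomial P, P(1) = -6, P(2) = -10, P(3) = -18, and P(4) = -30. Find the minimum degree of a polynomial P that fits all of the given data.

Forward differences of the values at x = 1, 2, 3, 4:
  P  : -6  -10  -18  -30
  Δ  : -4  -8  -12
  Δ^2: -4  -4
  Δ^3: 0
The second differences are constant (-4) and nonzero, while all higher differences vanish, so the minimal degree is 2.

2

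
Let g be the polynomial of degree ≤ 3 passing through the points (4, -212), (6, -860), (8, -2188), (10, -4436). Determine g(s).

g(s) = -5s^3 + 5s^2 + 6s + 4

Write g(s) = as^3 + bs^2 + cs + d. Substituting each data point gives a linear system:
  64a + 16b + 4c + d = -212
  216a + 36b + 6c + d = -860
  512a + 64b + 8c + d = -2188
  1000a + 100b + 10c + d = -4436
Solving the system yields a = -5, b = 5, c = 6, d = 4.
So g(s) = -5s³ + 5s² + 6s + 4.
Check: g(8) = -2188. ✓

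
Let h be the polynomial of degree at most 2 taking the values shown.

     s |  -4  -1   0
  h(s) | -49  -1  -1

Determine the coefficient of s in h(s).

Write h(s) = as^2 + bs + c. Substituting each data point gives a linear system:
  16a - 4b + c = -49
  a - b + c = -1
  c = -1
Solving the system yields a = -4, b = -4, c = -1.
So h(s) = -4s^2 - 4s - 1.
The coefficient of s is -4.

-4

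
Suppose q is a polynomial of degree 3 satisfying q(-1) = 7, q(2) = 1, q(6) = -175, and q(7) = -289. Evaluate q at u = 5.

-95

Using the Lagrange interpolation formula with nodes -1, 2, 6, 7:
  L_0(u) = (u - 2)(u - 6)(u - 7) / -168
  L_1(u) = (u + 1)(u - 6)(u - 7) / 60
  L_2(u) = (u + 1)(u - 2)(u - 7) / -28
  L_3(u) = (u + 1)(u - 2)(u - 6) / 40
Then q(u) = 7·L_0(u) + 1·L_1(u) - 175·L_2(u) - 289·L_3(u).
Expanding and collecting terms gives q(u) = -u^3 + u^2 + 5.
Evaluating at u = 5: q(5) = -95.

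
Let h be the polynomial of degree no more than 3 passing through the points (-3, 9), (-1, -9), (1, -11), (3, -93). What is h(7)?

-881

Forward differences of the values at u = -3, -1, 1, 3:
  h  : 9  -9  -11  -93
  Δ  : -18  -2  -82
  Δ^2: 16  -80
  Δ^3: -96
The third differences are constant, confirming degree 3.
Interpolating (Newton forward form) and evaluating at u = 7 gives h(7) = -881.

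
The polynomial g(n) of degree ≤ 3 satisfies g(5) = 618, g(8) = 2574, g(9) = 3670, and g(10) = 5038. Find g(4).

310

Using the Lagrange interpolation formula with nodes 5, 8, 9, 10:
  L_0(n) = (n - 8)(n - 9)(n - 10) / -60
  L_1(n) = (n - 5)(n - 9)(n - 10) / 6
  L_2(n) = (n - 5)(n - 8)(n - 10) / -4
  L_3(n) = (n - 5)(n - 8)(n - 9) / 10
Then g(n) = 618·L_0(n) + 2574·L_1(n) + 3670·L_2(n) + 5038·L_3(n).
Expanding and collecting terms gives g(n) = 5n³ + n² - 6n - 2.
Evaluating at n = 4: g(4) = 310.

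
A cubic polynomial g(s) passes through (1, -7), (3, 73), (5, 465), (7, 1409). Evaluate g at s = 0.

Forward differences of the values at s = 1, 3, 5, 7:
  g  : -7  73  465  1409
  Δ  : 80  392  944
  Δ^2: 312  552
  Δ^3: 240
The third differences are constant, confirming degree 3.
Interpolating (Newton forward form) and evaluating at s = 0 gives g(0) = -5.

-5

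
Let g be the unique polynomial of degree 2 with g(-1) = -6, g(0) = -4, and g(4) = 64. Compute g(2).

18

Using the Lagrange interpolation formula with nodes -1, 0, 4:
  L_0(t) = t(t - 4) / 5
  L_1(t) = (t + 1)(t - 4) / -4
  L_2(t) = (t + 1)t / 20
Then g(t) = -6·L_0(t) - 4·L_1(t) + 64·L_2(t).
Expanding and collecting terms gives g(t) = 3t^2 + 5t - 4.
Evaluating at t = 2: g(2) = 18.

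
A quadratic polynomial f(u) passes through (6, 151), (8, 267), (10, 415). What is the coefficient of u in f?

2

Write f(u) = au^2 + bu + c. Substituting each data point gives a linear system:
  36a + 6b + c = 151
  64a + 8b + c = 267
  100a + 10b + c = 415
Solving the system yields a = 4, b = 2, c = -5.
So f(u) = 4u² + 2u - 5.
The coefficient of u is 2.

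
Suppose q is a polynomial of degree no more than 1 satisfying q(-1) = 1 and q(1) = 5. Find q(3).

Using the Lagrange interpolation formula with nodes -1, 1:
  L_0(u) = (u - 1) / -2
  L_1(u) = (u + 1) / 2
Then q(u) = 1·L_0(u) + 5·L_1(u).
Expanding and collecting terms gives q(u) = 2u + 3.
Evaluating at u = 3: q(3) = 9.

9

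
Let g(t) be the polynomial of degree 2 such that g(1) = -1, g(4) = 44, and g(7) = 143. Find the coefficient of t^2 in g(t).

3

Write g(t) = at^2 + bt + c. Substituting each data point gives a linear system:
  a + b + c = -1
  16a + 4b + c = 44
  49a + 7b + c = 143
Solving the system yields a = 3, b = 0, c = -4.
So g(t) = 3t^2 - 4.
The leading coefficient is 3.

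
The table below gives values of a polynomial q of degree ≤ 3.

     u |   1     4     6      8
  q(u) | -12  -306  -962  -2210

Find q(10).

-4242

Using the Lagrange interpolation formula with nodes 1, 4, 6, 8:
  L_0(u) = (u - 4)(u - 6)(u - 8) / -105
  L_1(u) = (u - 1)(u - 6)(u - 8) / 24
  L_2(u) = (u - 1)(u - 4)(u - 8) / -20
  L_3(u) = (u - 1)(u - 4)(u - 6) / 56
Then q(u) = -12·L_0(u) - 306·L_1(u) - 962·L_2(u) - 2210·L_3(u).
Expanding and collecting terms gives q(u) = -4u^3 - 2u^2 - 4u - 2.
Evaluating at u = 10: q(10) = -4242.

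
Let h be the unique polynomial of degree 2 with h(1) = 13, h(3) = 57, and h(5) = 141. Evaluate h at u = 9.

Forward differences of the values at u = 1, 3, 5:
  h  : 13  57  141
  Δ  : 44  84
  Δ^2: 40
The second differences are constant, confirming degree 2.
Interpolating (Newton forward form) and evaluating at u = 9 gives h(9) = 429.

429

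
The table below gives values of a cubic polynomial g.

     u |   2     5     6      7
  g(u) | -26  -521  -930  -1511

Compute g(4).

-254

Using the Lagrange interpolation formula with nodes 2, 5, 6, 7:
  L_0(u) = (u - 5)(u - 6)(u - 7) / -60
  L_1(u) = (u - 2)(u - 6)(u - 7) / 6
  L_2(u) = (u - 2)(u - 5)(u - 7) / -4
  L_3(u) = (u - 2)(u - 5)(u - 6) / 10
Then g(u) = -26·L_0(u) - 521·L_1(u) - 930·L_2(u) - 1511·L_3(u).
Expanding and collecting terms gives g(u) = -5u^3 + 4u^2 + 2u - 6.
Evaluating at u = 4: g(4) = -254.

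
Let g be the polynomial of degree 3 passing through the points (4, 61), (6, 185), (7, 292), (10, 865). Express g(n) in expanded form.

g(n) = n^3 - 2n^2 + 6n + 5

Using the Lagrange interpolation formula with nodes 4, 6, 7, 10:
  L_0(n) = (n - 6)(n - 7)(n - 10) / -36
  L_1(n) = (n - 4)(n - 7)(n - 10) / 8
  L_2(n) = (n - 4)(n - 6)(n - 10) / -9
  L_3(n) = (n - 4)(n - 6)(n - 7) / 72
Then g(n) = 61·L_0(n) + 185·L_1(n) + 292·L_2(n) + 865·L_3(n).
Expanding and collecting terms gives g(n) = n^3 - 2n^2 + 6n + 5.
Check: g(7) = 292. ✓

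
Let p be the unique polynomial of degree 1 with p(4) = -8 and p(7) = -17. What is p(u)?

Using the Lagrange interpolation formula with nodes 4, 7:
  L_0(u) = (u - 7) / -3
  L_1(u) = (u - 4) / 3
Then p(u) = -8·L_0(u) - 17·L_1(u).
Expanding and collecting terms gives p(u) = -3u + 4.
Check: p(7) = -17. ✓

p(u) = -3u + 4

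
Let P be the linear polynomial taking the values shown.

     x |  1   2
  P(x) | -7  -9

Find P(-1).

Write P(x) = ax + b. Substituting each data point gives a linear system:
  a + b = -7
  2a + b = -9
Solving the system yields a = -2, b = -5.
So P(x) = -2x - 5.
Then P(-1) = -3.

-3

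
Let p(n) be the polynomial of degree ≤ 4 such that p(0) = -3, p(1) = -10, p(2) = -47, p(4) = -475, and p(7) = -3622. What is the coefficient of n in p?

Write p(n) = an^4 + bn^3 + cn^2 + dn + e. Substituting each data point gives a linear system:
  e = -3
  a + b + c + d + e = -10
  16a + 8b + 4c + 2d + e = -47
  256a + 64b + 16c + 4d + e = -475
  2401a + 343b + 49c + 7d + e = -3622
Solving the system yields a = -1, b = -4, c = 4, d = -6, e = -3.
So p(n) = -n^4 - 4n^3 + 4n^2 - 6n - 3.
The coefficient of n is -6.

-6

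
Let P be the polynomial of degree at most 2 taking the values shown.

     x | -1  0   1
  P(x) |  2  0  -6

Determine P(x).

Write P(x) = ax^2 + bx + c. Substituting each data point gives a linear system:
  a - b + c = 2
  c = 0
  a + b + c = -6
Solving the system yields a = -2, b = -4, c = 0.
So P(x) = -2x² - 4x.
Check: P(1) = -6. ✓

P(x) = -2x^2 - 4x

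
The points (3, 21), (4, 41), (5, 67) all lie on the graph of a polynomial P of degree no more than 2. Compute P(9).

231

Using the Lagrange interpolation formula with nodes 3, 4, 5:
  L_0(t) = (t - 4)(t - 5) / 2
  L_1(t) = (t - 3)(t - 5) / -1
  L_2(t) = (t - 3)(t - 4) / 2
Then P(t) = 21·L_0(t) + 41·L_1(t) + 67·L_2(t).
Expanding and collecting terms gives P(t) = 3t^2 - t - 3.
Evaluating at t = 9: P(9) = 231.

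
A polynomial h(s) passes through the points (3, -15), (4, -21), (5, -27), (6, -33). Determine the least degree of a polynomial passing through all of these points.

1

Forward differences of the values at s = 3, 4, 5, 6:
  h  : -15  -21  -27  -33
  Δ  : -6  -6  -6
  Δ^2: 0  0
  Δ^3: 0
The first differences are constant (-6) and nonzero, while all higher differences vanish, so the minimal degree is 1.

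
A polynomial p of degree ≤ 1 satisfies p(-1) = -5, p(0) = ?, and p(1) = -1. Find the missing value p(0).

The 2 known points determine the degree-1 polynomial uniquely.
Write p(x) = ax + b. Substituting each data point gives a linear system:
  -a + b = -5
  a + b = -1
Solving the system yields a = 2, b = -3.
So p(x) = 2x - 3.
Then p(0) = -3.

-3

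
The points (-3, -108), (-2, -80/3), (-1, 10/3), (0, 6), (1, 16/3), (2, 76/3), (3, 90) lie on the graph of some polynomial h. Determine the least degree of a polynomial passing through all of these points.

Forward differences of the values at n = -3, -2, -1, 0, 1, 2, 3:
  h  : -108  -80/3  10/3  6  16/3  76/3  90
  Δ  : 244/3  30  8/3  -2/3  20  194/3
  Δ^2: -154/3  -82/3  -10/3  62/3  134/3
  Δ^3: 24  24  24  24
  Δ^4: 0  0  0
  Δ^5: 0  0
  Δ^6: 0
The third differences are constant (24) and nonzero, while all higher differences vanish, so the minimal degree is 3.

3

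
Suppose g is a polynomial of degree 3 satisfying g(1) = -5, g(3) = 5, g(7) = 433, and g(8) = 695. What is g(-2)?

Using the Lagrange interpolation formula with nodes 1, 3, 7, 8:
  L_0(t) = (t - 3)(t - 7)(t - 8) / -84
  L_1(t) = (t - 1)(t - 7)(t - 8) / 40
  L_2(t) = (t - 1)(t - 3)(t - 8) / -24
  L_3(t) = (t - 1)(t - 3)(t - 7) / 35
Then g(t) = -5·L_0(t) + 5·L_1(t) + 433·L_2(t) + 695·L_3(t).
Expanding and collecting terms gives g(t) = 2t^3 - 5t^2 - t - 1.
Evaluating at t = -2: g(-2) = -35.

-35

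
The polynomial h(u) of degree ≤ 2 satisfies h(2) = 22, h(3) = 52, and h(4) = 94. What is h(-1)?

4

Using the Lagrange interpolation formula with nodes 2, 3, 4:
  L_0(u) = (u - 3)(u - 4) / 2
  L_1(u) = (u - 2)(u - 4) / -1
  L_2(u) = (u - 2)(u - 3) / 2
Then h(u) = 22·L_0(u) + 52·L_1(u) + 94·L_2(u).
Expanding and collecting terms gives h(u) = 6u^2 - 2.
Evaluating at u = -1: h(-1) = 4.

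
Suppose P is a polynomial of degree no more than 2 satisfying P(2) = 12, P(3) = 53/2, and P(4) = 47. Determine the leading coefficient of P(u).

3

Write P(u) = au^2 + bu + c. Substituting each data point gives a linear system:
  4a + 2b + c = 12
  9a + 3b + c = 53/2
  16a + 4b + c = 47
Solving the system yields a = 3, b = -1/2, c = 1.
So P(u) = 3u^2 - (1/2)u + 1.
The leading coefficient is 3.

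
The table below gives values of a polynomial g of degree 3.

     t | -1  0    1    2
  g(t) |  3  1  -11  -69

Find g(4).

-467

Forward differences of the values at t = -1, 0, 1, 2:
  g  : 3  1  -11  -69
  Δ  : -2  -12  -58
  Δ^2: -10  -46
  Δ^3: -36
The third differences are constant, confirming degree 3.
Interpolating (Newton forward form) and evaluating at t = 4 gives g(4) = -467.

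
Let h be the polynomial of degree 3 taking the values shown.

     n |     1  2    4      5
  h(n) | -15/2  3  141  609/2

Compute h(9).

4017/2

Write h(n) = an^3 + bn^2 + cn + d. Substituting each data point gives a linear system:
  a + b + c + d = -15/2
  8a + 4b + 2c + d = 3
  64a + 16b + 4c + d = 141
  125a + 25b + 5c + d = 609/2
Solving the system yields a = 3, b = -3/2, c = -6, d = -3.
So h(n) = 3n³ - (3/2)n² - 6n - 3.
Then h(9) = 4017/2.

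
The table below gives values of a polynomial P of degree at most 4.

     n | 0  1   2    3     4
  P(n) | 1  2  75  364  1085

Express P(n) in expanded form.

Write P(n) = an^4 + bn^3 + cn^2 + dn + e. Substituting each data point gives a linear system:
  e = 1
  a + b + c + d + e = 2
  16a + 8b + 4c + 2d + e = 75
  81a + 27b + 9c + 3d + e = 364
  256a + 64b + 16c + 4d + e = 1085
Solving the system yields a = 3, b = 6, c = -3, d = -5, e = 1.
So P(n) = 3n⁴ + 6n³ - 3n² - 5n + 1.
Check: P(2) = 75. ✓

P(n) = 3n^4 + 6n^3 - 3n^2 - 5n + 1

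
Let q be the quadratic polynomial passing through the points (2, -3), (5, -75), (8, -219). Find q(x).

q(x) = -4x^2 + 4x + 5

Using the Lagrange interpolation formula with nodes 2, 5, 8:
  L_0(x) = (x - 5)(x - 8) / 18
  L_1(x) = (x - 2)(x - 8) / -9
  L_2(x) = (x - 2)(x - 5) / 18
Then q(x) = -3·L_0(x) - 75·L_1(x) - 219·L_2(x).
Expanding and collecting terms gives q(x) = -4x² + 4x + 5.
Check: q(5) = -75. ✓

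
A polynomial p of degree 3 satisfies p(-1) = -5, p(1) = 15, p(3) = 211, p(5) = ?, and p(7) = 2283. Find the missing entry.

871

On equispaced nodes a degree-3 polynomial has vanishing fourth forward difference, so
  p(-1) - 4·p(1) + 6·p(3) - 4·p(5) + p(7) = 0.
Substituting the known values and solving for p(5):
  -4·p(5) = -3484
  p(5) = 871.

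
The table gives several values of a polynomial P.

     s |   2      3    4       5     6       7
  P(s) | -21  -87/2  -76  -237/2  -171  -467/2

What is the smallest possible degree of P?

2

Forward differences of the values at s = 2, 3, 4, 5, 6, 7:
  P  : -21  -87/2  -76  -237/2  -171  -467/2
  Δ  : -45/2  -65/2  -85/2  -105/2  -125/2
  Δ^2: -10  -10  -10  -10
  Δ^3: 0  0  0
  Δ^4: 0  0
  Δ^5: 0
The second differences are constant (-10) and nonzero, while all higher differences vanish, so the minimal degree is 2.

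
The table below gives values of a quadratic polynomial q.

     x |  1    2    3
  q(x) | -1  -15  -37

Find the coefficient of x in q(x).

-2

Write q(x) = ax^2 + bx + c. Substituting each data point gives a linear system:
  a + b + c = -1
  4a + 2b + c = -15
  9a + 3b + c = -37
Solving the system yields a = -4, b = -2, c = 5.
So q(x) = -4x^2 - 2x + 5.
The coefficient of x is -2.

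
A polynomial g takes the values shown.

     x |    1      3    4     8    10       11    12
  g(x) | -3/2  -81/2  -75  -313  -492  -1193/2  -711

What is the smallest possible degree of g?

Divided differences on the nodes 1, 3, 4, 8, 10, 11, 12:
  order 0: -3/2  -81/2  -75  -313  -492  -1193/2  -711
  order 1: -39/2  -69/2  -119/2  -179/2  -209/2  -229/2
  order 2: -5  -5  -5  -5  -5
  order 3: 0  0  0  0
  order 4: 0  0  0
  order 5: 0  0
  order 6: 0
The order-2 divided differences are all -5 (nonzero) and every higher order vanishes, so the data lies on a polynomial of degree exactly 2.

2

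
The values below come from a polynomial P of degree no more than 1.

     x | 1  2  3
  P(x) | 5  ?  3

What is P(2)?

4

On equispaced nodes a degree-1 polynomial has vanishing second forward difference, so
  P(1) - 2·P(2) + P(3) = 0.
Substituting the known values and solving for P(2):
  -2·P(2) = -8
  P(2) = 4.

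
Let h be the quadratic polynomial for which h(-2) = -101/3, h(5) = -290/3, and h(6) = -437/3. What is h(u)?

Write h(u) = au^2 + bu + c. Substituting each data point gives a linear system:
  4a - 2b + c = -101/3
  25a + 5b + c = -290/3
  36a + 6b + c = -437/3
Solving the system yields a = -5, b = 6, c = -5/3.
So h(u) = -5u^2 + 6u - 5/3.
Check: h(-2) = -101/3. ✓

h(u) = -5u^2 + 6u - 5/3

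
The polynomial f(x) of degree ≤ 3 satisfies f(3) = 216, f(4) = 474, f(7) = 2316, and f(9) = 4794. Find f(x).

f(x) = 6x^3 + 5x^2 + x + 6

Write f(x) = ax^3 + bx^2 + cx + d. Substituting each data point gives a linear system:
  27a + 9b + 3c + d = 216
  64a + 16b + 4c + d = 474
  343a + 49b + 7c + d = 2316
  729a + 81b + 9c + d = 4794
Solving the system yields a = 6, b = 5, c = 1, d = 6.
So f(x) = 6x³ + 5x² + x + 6.
Check: f(9) = 4794. ✓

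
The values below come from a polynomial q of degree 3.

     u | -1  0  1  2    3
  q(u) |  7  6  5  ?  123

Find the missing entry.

34

The 4 known points determine the degree-3 polynomial uniquely.
Write q(u) = au^3 + bu^2 + cu + d. Substituting each data point gives a linear system:
  -a + b - c + d = 7
  d = 6
  a + b + c + d = 5
  27a + 9b + 3c + d = 123
Solving the system yields a = 5, b = 0, c = -6, d = 6.
So q(u) = 5u^3 - 6u + 6.
Then q(2) = 34.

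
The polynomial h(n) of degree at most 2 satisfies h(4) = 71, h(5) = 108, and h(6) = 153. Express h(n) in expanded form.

Write h(n) = an^2 + bn + c. Substituting each data point gives a linear system:
  16a + 4b + c = 71
  25a + 5b + c = 108
  36a + 6b + c = 153
Solving the system yields a = 4, b = 1, c = 3.
So h(n) = 4n² + n + 3.
Check: h(4) = 71. ✓

h(n) = 4n^2 + n + 3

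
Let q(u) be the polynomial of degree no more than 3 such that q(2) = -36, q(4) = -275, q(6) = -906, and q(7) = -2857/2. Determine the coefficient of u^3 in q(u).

Write q(u) = au^3 + bu^2 + cu + d. Substituting each data point gives a linear system:
  8a + 4b + 2c + d = -36
  64a + 16b + 4c + d = -275
  216a + 36b + 6c + d = -906
  343a + 49b + 7c + d = -2857/2
Solving the system yields a = -4, b = -1, c = -3/2, d = 3.
So q(u) = -4u^3 - u^2 - (3/2)u + 3.
The leading coefficient is -4.

-4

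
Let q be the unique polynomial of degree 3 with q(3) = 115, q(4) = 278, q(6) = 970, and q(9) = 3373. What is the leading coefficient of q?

5

Write q(t) = at^3 + bt^2 + ct + d. Substituting each data point gives a linear system:
  27a + 9b + 3c + d = 115
  64a + 16b + 4c + d = 278
  216a + 36b + 6c + d = 970
  729a + 81b + 9c + d = 3373
Solving the system yields a = 5, b = -4, c = 6, d = -2.
So q(t) = 5t^3 - 4t^2 + 6t - 2.
The leading coefficient is 5.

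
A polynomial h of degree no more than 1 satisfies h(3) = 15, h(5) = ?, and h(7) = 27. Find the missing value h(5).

The 2 known points determine the degree-1 polynomial uniquely.
Write h(s) = as + b. Substituting each data point gives a linear system:
  3a + b = 15
  7a + b = 27
Solving the system yields a = 3, b = 6.
So h(s) = 3s + 6.
Then h(5) = 21.

21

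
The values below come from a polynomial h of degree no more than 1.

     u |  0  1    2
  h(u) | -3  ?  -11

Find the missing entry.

The 2 known points determine the degree-1 polynomial uniquely.
Write h(u) = au + b. Substituting each data point gives a linear system:
  b = -3
  2a + b = -11
Solving the system yields a = -4, b = -3.
So h(u) = -4u - 3.
Then h(1) = -7.

-7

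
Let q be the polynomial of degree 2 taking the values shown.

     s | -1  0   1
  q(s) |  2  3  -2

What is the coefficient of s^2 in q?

Write q(s) = as^2 + bs + c. Substituting each data point gives a linear system:
  a - b + c = 2
  c = 3
  a + b + c = -2
Solving the system yields a = -3, b = -2, c = 3.
So q(s) = -3s^2 - 2s + 3.
The leading coefficient is -3.

-3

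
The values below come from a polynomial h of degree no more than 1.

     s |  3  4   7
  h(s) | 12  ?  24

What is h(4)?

The 2 known points determine the degree-1 polynomial uniquely.
Write h(s) = as + b. Substituting each data point gives a linear system:
  3a + b = 12
  7a + b = 24
Solving the system yields a = 3, b = 3.
So h(s) = 3s + 3.
Then h(4) = 15.

15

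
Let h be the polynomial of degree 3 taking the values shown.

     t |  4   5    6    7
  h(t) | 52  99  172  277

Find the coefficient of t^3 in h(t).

1

Write h(t) = at^3 + bt^2 + ct + d. Substituting each data point gives a linear system:
  64a + 16b + 4c + d = 52
  125a + 25b + 5c + d = 99
  216a + 36b + 6c + d = 172
  343a + 49b + 7c + d = 277
Solving the system yields a = 1, b = -2, c = 4, d = 4.
So h(t) = t^3 - 2t^2 + 4t + 4.
The leading coefficient is 1.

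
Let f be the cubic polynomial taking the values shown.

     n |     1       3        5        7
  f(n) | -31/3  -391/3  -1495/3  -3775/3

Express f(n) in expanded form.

Write f(n) = an^3 + bn^2 + cn + d. Substituting each data point gives a linear system:
  a + b + c + d = -31/3
  27a + 9b + 3c + d = -391/3
  125a + 25b + 5c + d = -1495/3
  343a + 49b + 7c + d = -3775/3
Solving the system yields a = -3, b = -4, c = -5, d = 5/3.
So f(n) = -3n^3 - 4n^2 - 5n + 5/3.
Check: f(5) = -1495/3. ✓

f(n) = -3n^3 - 4n^2 - 5n + 5/3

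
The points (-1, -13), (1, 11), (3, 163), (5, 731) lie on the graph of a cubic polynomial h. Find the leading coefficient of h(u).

6

Write h(u) = au^3 + bu^2 + cu + d. Substituting each data point gives a linear system:
  -a + b - c + d = -13
  a + b + c + d = 11
  27a + 9b + 3c + d = 163
  125a + 25b + 5c + d = 731
Solving the system yields a = 6, b = -2, c = 6, d = 1.
So h(u) = 6u^3 - 2u^2 + 6u + 1.
The leading coefficient is 6.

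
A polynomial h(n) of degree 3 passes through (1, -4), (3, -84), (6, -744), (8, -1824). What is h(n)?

Using the Lagrange interpolation formula with nodes 1, 3, 6, 8:
  L_0(n) = (n - 3)(n - 6)(n - 8) / -70
  L_1(n) = (n - 1)(n - 6)(n - 8) / 30
  L_2(n) = (n - 1)(n - 3)(n - 8) / -30
  L_3(n) = (n - 1)(n - 3)(n - 6) / 70
Then h(n) = -4·L_0(n) - 84·L_1(n) - 744·L_2(n) - 1824·L_3(n).
Expanding and collecting terms gives h(n) = -4n^3 + 4n^2 - 4n.
Check: h(3) = -84. ✓

h(n) = -4n^3 + 4n^2 - 4n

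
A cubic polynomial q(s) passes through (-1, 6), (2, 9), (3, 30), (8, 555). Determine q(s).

q(s) = s^3 + s^2 - 3s + 3

Using the Lagrange interpolation formula with nodes -1, 2, 3, 8:
  L_0(s) = (s - 2)(s - 3)(s - 8) / -108
  L_1(s) = (s + 1)(s - 3)(s - 8) / 18
  L_2(s) = (s + 1)(s - 2)(s - 8) / -20
  L_3(s) = (s + 1)(s - 2)(s - 3) / 270
Then q(s) = 6·L_0(s) + 9·L_1(s) + 30·L_2(s) + 555·L_3(s).
Expanding and collecting terms gives q(s) = s³ + s² - 3s + 3.
Check: q(-1) = 6. ✓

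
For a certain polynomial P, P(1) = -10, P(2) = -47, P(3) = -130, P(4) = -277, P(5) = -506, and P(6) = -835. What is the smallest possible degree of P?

Forward differences of the values at u = 1, 2, 3, 4, 5, 6:
  P  : -10  -47  -130  -277  -506  -835
  Δ  : -37  -83  -147  -229  -329
  Δ^2: -46  -64  -82  -100
  Δ^3: -18  -18  -18
  Δ^4: 0  0
  Δ^5: 0
The third differences are constant (-18) and nonzero, while all higher differences vanish, so the minimal degree is 3.

3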